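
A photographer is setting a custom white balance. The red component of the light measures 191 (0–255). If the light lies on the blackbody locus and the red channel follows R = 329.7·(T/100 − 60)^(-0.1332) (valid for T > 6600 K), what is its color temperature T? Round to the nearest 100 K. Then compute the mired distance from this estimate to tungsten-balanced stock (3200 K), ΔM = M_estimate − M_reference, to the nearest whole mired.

(t − 60)^(-0.1332) = 191/329.7 = 0.57931.
t − 60 = 0.57931^(1/-0.1332) = 0.57931^(-7.508) = 60.245, so t = 120.245.
T = 100·t = 12025 K → 12000 K to the nearest 100 K.
M_estimate = 10⁶/12000 = 83.33; M_reference = 10⁶/3200 = 312.50.
ΔM = 83.33 − 312.50 = -229.17 → -229 mireds.

-229 mireds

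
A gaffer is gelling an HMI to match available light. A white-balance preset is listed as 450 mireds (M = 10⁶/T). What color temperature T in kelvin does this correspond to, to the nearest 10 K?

T = 10⁶ / 450 = 2222.22 K → 2220 K.

2220 K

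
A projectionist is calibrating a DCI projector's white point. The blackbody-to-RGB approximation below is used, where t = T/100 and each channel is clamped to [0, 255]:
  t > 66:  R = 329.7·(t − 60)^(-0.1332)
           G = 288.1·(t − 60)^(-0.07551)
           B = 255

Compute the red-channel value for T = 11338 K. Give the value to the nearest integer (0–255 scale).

t = 11338/100 = 113.38; the t > 66 branch applies.
R = 329.7·(113.38 − 60)^(-0.1332) = 329.7·53.38^(-0.1332) = 329.7·0.58873 = 194.103.
Rounded: 194.

194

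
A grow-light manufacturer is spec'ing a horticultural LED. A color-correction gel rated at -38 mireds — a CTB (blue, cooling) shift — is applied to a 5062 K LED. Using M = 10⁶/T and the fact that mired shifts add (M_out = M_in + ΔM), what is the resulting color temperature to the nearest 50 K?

6250 K

M_in = 10⁶/5062 = 197.55 mireds.
M_out = 197.55 + (-38) = 159.55 mireds.
T_out = 10⁶/159.55 = 6267.6 K → 6250 K.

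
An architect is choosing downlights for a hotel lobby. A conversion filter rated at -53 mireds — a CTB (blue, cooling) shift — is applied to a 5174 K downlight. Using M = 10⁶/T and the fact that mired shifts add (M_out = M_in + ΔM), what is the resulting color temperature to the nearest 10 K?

7130 K

M_in = 10⁶/5174 = 193.27 mireds.
M_out = 193.27 + (-53) = 140.27 mireds.
T_out = 10⁶/140.27 = 7128.9 K → 7130 K.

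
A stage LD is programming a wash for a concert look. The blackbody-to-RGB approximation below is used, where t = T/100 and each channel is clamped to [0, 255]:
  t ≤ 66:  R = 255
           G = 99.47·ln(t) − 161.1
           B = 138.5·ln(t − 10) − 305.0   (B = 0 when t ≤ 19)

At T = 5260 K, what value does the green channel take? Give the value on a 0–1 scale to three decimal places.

t = 5260/100 = 52.6; the t ≤ 66 branch applies.
G = 99.47·ln 52.6 − 161.1 = 99.47·3.9627 − 161.1 = 233.071.
On a 0–1 scale: 233.071/255 = 0.9140 → 0.914.

0.914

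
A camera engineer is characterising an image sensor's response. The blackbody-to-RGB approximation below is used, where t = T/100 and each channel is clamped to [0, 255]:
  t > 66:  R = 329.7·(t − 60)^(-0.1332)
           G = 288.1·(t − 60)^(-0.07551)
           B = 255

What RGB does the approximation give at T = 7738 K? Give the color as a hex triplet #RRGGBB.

#E1E8FF

t = 7738/100 = 77.38; the t > 66 branch applies.
R = 329.7·(77.38 − 60)^(-0.1332) = 329.7·17.38^(-0.1332) = 329.7·0.68364 = 225.395.
G = 288.1·(77.38 − 60)^(-0.07551) = 288.1·17.38^(-0.07551) = 288.1·0.80605 = 232.224.
B = 255 by definition for t > 66.
Rounded: (225, 232, 255).
In hex: #E1E8FF.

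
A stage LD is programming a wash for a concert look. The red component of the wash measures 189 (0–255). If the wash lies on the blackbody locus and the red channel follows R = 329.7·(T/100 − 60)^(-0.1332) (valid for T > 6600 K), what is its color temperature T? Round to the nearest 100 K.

12500 K

(t − 60)^(-0.1332) = 189/329.7 = 0.57325.
t − 60 = 0.57325^(1/-0.1332) = 0.57325^(-7.508) = 65.199, so t = 125.199.
T = 100·t = 12520 K → 12500 K to the nearest 100 K.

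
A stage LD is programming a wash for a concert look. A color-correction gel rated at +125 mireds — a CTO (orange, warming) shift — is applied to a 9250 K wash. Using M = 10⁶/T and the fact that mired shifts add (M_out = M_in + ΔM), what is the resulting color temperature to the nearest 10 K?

M_in = 10⁶/9250 = 108.11 mireds.
M_out = 108.11 + (+125) = 233.11 mireds.
T_out = 10⁶/233.11 = 4289.9 K → 4290 K.

4290 K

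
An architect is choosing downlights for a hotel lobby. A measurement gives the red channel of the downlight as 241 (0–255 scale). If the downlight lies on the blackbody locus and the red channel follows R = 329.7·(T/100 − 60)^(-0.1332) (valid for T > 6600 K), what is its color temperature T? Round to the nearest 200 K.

7000 K

(t − 60)^(-0.1332) = 241/329.7 = 0.73097.
t − 60 = 0.73097^(1/-0.1332) = 0.73097^(-7.508) = 10.514, so t = 70.514.
T = 100·t = 7051 K → 7000 K to the nearest 200 K.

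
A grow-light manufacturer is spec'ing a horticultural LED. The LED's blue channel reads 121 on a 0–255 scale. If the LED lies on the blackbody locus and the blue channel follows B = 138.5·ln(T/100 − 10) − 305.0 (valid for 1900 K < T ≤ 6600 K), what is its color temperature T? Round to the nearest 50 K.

3150 K

ln(t − 10) = (121 + 305.0) / 138.5 = 3.0758.
t − 10 = e^3.0758 = 21.667, so t = 31.667.
T = 100·t = 3167 K → 3150 K to the nearest 50 K.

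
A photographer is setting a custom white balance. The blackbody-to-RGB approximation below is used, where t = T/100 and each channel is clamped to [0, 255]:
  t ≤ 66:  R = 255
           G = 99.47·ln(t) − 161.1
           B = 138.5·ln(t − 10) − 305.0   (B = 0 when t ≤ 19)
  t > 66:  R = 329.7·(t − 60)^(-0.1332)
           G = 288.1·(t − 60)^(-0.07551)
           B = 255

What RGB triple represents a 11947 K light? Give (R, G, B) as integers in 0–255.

(191, 212, 255)

t = 11947/100 = 119.47; the t > 66 branch applies.
R = 329.7·(119.47 − 60)^(-0.1332) = 329.7·59.47^(-0.1332) = 329.7·0.58031 = 191.330.
G = 288.1·(119.47 − 60)^(-0.07551) = 288.1·59.47^(-0.07551) = 288.1·0.73455 = 211.625.
B = 255 by definition for t > 66.
Rounded: (191, 212, 255).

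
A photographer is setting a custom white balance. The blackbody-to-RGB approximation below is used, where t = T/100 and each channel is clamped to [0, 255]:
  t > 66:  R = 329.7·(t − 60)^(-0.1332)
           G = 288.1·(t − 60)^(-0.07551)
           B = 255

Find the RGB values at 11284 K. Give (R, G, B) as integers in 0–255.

(194, 214, 255)

t = 11284/100 = 112.84; the t > 66 branch applies.
R = 329.7·(112.84 − 60)^(-0.1332) = 329.7·52.84^(-0.1332) = 329.7·0.58952 = 194.366.
G = 288.1·(112.84 − 60)^(-0.07551) = 288.1·52.84^(-0.07551) = 288.1·0.74114 = 213.522.
B = 255 by definition for t > 66.
Rounded: (194, 214, 255).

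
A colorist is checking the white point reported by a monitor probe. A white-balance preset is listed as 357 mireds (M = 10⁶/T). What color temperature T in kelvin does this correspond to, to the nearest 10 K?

T = 10⁶ / 357 = 2801.12 K → 2800 K.

2800 K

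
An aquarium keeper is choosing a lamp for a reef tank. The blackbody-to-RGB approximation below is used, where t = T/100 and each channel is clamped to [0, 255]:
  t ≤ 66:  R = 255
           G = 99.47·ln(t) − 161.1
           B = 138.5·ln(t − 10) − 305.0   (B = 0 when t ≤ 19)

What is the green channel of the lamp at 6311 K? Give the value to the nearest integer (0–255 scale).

t = 6311/100 = 63.11; the t ≤ 66 branch applies.
G = 99.47·ln 63.11 − 161.1 = 99.47·4.1449 − 161.1 = 251.191.
Rounded: 251.

251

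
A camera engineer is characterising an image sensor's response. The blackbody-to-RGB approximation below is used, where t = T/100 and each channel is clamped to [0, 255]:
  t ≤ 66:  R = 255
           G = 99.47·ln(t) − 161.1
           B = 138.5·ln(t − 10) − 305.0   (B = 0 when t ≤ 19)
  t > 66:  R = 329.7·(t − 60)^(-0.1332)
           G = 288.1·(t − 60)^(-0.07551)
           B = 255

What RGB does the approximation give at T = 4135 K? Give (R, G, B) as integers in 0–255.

t = 4135/100 = 41.35; the t ≤ 66 branch applies.
R = 255 by definition for t ≤ 66.
G = 99.47·ln 41.35 − 161.1 = 99.47·3.7221 − 161.1 = 209.135.
B = 138.5·ln(41.35 − 10) − 305.0 = 138.5·ln 31.35 − 305.0 = 138.5·3.4452 − 305.0 = 172.162.
Rounded: (255, 209, 172).

(255, 209, 172)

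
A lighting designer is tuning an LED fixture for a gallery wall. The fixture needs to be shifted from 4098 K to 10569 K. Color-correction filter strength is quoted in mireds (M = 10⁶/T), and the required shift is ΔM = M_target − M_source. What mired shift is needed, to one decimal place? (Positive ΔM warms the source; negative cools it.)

M_source = 10⁶/4098 = 244.021; M_target = 10⁶/10569 = 94.616.
ΔM = 94.616 − 244.021 = -149.405 → -149.4 mireds, a cooling shift.

-149.4 mireds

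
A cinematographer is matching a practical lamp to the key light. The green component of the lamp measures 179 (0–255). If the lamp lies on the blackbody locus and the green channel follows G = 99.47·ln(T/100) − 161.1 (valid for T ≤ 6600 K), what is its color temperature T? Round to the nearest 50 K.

ln t = (179 + 161.1) / 99.47 = 3.4191.
t = e^3.4191 = 30.543.
T = 100·t = 3054 K → 3050 K to the nearest 50 K.

3050 K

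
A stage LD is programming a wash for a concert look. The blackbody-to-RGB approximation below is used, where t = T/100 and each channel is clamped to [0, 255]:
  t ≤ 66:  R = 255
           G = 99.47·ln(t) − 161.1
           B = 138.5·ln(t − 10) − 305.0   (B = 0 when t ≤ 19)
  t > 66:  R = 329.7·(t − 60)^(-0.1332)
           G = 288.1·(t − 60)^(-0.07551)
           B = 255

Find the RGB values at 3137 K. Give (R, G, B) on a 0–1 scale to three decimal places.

(1.000, 0.712, 0.467)

t = 3137/100 = 31.37; the t ≤ 66 branch applies.
R = 255 by definition for t ≤ 66.
G = 99.47·ln 31.37 − 161.1 = 99.47·3.4459 − 161.1 = 181.659.
B = 138.5·ln(31.37 − 10) − 305.0 = 138.5·ln 21.37 − 305.0 = 138.5·3.0620 − 305.0 = 119.085.
Dividing each by 255: (1.0000, 0.7124, 0.4670) → (1.000, 0.712, 0.467).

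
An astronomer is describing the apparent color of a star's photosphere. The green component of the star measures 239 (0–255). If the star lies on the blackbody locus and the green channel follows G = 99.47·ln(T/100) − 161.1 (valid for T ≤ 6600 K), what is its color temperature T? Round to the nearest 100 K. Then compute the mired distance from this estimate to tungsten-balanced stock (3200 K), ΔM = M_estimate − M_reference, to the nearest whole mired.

ln t = (239 + 161.1) / 99.47 = 4.0223.
t = e^4.0223 = 55.830.
T = 100·t = 5583 K → 5600 K to the nearest 100 K.
M_estimate = 10⁶/5600 = 178.57; M_reference = 10⁶/3200 = 312.50.
ΔM = 178.57 − 312.50 = -133.93 → -134 mireds.

-134 mireds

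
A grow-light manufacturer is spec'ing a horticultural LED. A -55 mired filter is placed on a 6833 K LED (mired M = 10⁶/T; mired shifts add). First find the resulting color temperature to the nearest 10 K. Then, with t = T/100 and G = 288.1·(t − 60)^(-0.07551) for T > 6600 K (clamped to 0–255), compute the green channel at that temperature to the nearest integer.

215

M_in = 10⁶/6833 = 146.35; M_out = 146.35 + (-55) = 91.35.
T_out = 10⁶/91.35 = 10947.1 K → 10950 K; t = 109.5.
G = 288.1·(109.5 − 60)^(-0.07551) = 288.1·49.5^(-0.07551) = 288.1·0.74480 = 214.577.
Rounded: 215.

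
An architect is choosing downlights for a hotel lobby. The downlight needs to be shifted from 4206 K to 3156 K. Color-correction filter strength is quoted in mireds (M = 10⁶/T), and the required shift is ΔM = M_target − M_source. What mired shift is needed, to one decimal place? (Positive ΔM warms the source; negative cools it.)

+79.1 mireds

M_source = 10⁶/4206 = 237.756; M_target = 10⁶/3156 = 316.857.
ΔM = 316.857 − 237.756 = 79.101 → +79.1 mireds, a warming shift.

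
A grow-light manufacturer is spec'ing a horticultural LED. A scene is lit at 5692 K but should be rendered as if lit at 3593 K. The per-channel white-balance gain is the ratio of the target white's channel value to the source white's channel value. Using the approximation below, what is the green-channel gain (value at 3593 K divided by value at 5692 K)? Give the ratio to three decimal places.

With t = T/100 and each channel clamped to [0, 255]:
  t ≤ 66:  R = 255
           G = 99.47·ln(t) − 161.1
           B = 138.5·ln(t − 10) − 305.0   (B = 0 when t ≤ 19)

At 5692 K (t = 56.92):
  G = 99.47·ln 56.92 − 161.1 = 99.47·4.0416 − 161.1 = 240.923.
At 3593 K (t = 35.93):
  G = 99.47·ln 35.93 − 161.1 = 99.47·3.5816 − 161.1 = 195.159.
Gain = 195.159 / 240.923 = 0.8100 → 0.810.

0.810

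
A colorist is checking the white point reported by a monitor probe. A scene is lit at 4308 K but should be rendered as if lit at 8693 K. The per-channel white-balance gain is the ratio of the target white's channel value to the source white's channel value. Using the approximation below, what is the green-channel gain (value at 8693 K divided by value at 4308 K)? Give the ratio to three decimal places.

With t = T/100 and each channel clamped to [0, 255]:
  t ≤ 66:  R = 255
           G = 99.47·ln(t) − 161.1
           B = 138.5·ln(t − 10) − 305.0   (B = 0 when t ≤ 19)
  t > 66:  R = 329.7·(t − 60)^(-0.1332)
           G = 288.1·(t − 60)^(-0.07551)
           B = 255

At 4308 K (t = 43.08):
  G = 99.47·ln 43.08 − 161.1 = 99.47·3.7631 − 161.1 = 213.211.
At 8693 K (t = 86.93):
  G = 288.1·(86.93 − 60)^(-0.07551) = 288.1·26.93^(-0.07551) = 288.1·0.77984 = 224.671.
Gain = 224.671 / 213.211 = 1.0537 → 1.054.

1.054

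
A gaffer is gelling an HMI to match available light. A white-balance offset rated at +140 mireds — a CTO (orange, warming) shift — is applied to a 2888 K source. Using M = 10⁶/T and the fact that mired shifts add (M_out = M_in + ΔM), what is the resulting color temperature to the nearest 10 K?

M_in = 10⁶/2888 = 346.26 mireds.
M_out = 346.26 + (+140) = 486.26 mireds.
T_out = 10⁶/486.26 = 2056.5 K → 2060 K.

2060 K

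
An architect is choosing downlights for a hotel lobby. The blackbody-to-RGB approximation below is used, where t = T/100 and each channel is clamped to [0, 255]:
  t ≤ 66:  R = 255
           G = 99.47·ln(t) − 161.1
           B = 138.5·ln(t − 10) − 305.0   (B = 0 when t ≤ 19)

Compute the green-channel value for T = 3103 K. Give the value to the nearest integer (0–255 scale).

t = 3103/100 = 31.03; the t ≤ 66 branch applies.
G = 99.47·ln 31.03 − 161.1 = 99.47·3.4350 − 161.1 = 180.575.
Rounded: 181.

181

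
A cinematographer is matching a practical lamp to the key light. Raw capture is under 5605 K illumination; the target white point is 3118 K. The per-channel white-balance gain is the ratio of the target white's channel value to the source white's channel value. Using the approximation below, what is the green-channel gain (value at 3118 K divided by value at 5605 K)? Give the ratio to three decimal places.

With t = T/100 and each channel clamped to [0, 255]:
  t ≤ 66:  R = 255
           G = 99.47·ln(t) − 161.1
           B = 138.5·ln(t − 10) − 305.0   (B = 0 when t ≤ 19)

0.756

At 5605 K (t = 56.05):
  G = 99.47·ln 56.05 − 161.1 = 99.47·4.0262 − 161.1 = 239.391.
At 3118 K (t = 31.18):
  G = 99.47·ln 31.18 − 161.1 = 99.47·3.4398 − 161.1 = 181.055.
Gain = 181.055 / 239.391 = 0.7563 → 0.756.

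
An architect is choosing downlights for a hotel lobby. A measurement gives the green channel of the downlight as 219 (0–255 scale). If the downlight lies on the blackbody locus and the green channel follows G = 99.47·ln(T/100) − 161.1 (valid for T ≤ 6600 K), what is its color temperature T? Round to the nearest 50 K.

ln t = (219 + 161.1) / 99.47 = 3.8213.
t = e^3.8213 = 45.661.
T = 100·t = 4566 K → 4550 K to the nearest 50 K.

4550 K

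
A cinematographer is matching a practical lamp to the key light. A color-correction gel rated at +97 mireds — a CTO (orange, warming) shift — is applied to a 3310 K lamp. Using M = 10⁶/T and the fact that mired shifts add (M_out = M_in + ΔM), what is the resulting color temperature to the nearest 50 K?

M_in = 10⁶/3310 = 302.11 mireds.
M_out = 302.11 + (+97) = 399.11 mireds.
T_out = 10⁶/399.11 = 2505.5 K → 2500 K.

2500 K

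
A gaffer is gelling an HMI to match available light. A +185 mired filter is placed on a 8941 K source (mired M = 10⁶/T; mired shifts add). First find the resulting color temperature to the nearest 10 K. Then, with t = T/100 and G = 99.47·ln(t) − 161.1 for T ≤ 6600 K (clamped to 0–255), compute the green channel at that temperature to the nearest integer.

189

M_in = 10⁶/8941 = 111.84; M_out = 111.84 + (+185) = 296.84.
T_out = 10⁶/296.84 = 3368.8 K → 3370 K; t = 33.7.
G = 99.47·ln 33.7 − 161.1 = 99.47·3.5175 − 161.1 = 188.786.
Rounded: 189.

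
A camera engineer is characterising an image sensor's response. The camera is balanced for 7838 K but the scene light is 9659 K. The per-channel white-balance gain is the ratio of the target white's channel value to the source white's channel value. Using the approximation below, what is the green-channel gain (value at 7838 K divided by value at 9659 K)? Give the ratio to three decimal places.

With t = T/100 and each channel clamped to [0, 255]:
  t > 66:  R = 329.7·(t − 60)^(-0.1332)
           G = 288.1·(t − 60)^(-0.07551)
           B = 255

At 9659 K (t = 96.59):
  G = 288.1·(96.59 − 60)^(-0.07551) = 288.1·36.59^(-0.07551) = 288.1·0.76199 = 219.530.
At 7838 K (t = 78.38):
  G = 288.1·(78.38 − 60)^(-0.07551) = 288.1·18.38^(-0.07551) = 288.1·0.80266 = 231.245.
Gain = 231.245 / 219.530 = 1.0534 → 1.053.

1.053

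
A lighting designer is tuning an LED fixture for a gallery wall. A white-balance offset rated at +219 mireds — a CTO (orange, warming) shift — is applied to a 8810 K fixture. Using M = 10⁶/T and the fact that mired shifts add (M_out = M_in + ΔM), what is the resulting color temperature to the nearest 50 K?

3000 K

M_in = 10⁶/8810 = 113.51 mireds.
M_out = 113.51 + (+219) = 332.51 mireds.
T_out = 10⁶/332.51 = 3007.5 K → 3000 K.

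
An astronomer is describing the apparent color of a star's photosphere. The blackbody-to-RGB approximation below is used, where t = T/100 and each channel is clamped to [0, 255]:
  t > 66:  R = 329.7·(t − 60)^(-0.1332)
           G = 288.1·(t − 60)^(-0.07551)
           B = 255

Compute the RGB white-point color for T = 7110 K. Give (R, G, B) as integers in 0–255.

(239, 240, 255)

t = 7110/100 = 71.1; the t > 66 branch applies.
R = 329.7·(71.1 − 60)^(-0.1332) = 329.7·11.1^(-0.1332) = 329.7·0.72571 = 239.267.
G = 288.1·(71.1 − 60)^(-0.07551) = 288.1·11.1^(-0.07551) = 288.1·0.83381 = 240.221.
B = 255 by definition for t > 66.
Rounded: (239, 240, 255).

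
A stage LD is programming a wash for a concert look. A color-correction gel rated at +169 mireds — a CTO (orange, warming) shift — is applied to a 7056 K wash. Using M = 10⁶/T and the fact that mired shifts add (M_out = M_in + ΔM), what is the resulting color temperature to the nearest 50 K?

M_in = 10⁶/7056 = 141.72 mireds.
M_out = 141.72 + (+169) = 310.72 mireds.
T_out = 10⁶/310.72 = 3218.3 K → 3200 K.

3200 K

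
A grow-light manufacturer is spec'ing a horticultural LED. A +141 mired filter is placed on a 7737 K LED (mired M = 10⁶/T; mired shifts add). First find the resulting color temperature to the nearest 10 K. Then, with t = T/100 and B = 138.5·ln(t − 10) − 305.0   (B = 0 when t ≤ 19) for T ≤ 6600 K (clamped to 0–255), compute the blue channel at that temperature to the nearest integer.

151

M_in = 10⁶/7737 = 129.25; M_out = 129.25 + (+141) = 270.25.
T_out = 10⁶/270.25 = 3700.3 K → 3700 K; t = 37.
B = 138.5·ln(37 − 10) − 305.0 = 138.5·ln 27 − 305.0 = 138.5·3.2958 − 305.0 = 151.473.
Rounded: 151.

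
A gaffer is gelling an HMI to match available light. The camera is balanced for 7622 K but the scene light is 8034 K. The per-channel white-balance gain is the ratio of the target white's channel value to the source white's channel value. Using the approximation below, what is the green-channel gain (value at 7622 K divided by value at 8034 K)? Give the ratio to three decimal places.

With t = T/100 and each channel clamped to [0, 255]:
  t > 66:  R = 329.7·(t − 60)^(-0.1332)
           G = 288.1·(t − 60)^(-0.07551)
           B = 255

1.017

At 8034 K (t = 80.34):
  G = 288.1·(80.34 − 60)^(-0.07551) = 288.1·20.34^(-0.07551) = 288.1·0.79654 = 229.483.
At 7622 K (t = 76.22):
  G = 288.1·(76.22 − 60)^(-0.07551) = 288.1·16.22^(-0.07551) = 288.1·0.81027 = 233.438.
Gain = 233.438 / 229.483 = 1.0172 → 1.017.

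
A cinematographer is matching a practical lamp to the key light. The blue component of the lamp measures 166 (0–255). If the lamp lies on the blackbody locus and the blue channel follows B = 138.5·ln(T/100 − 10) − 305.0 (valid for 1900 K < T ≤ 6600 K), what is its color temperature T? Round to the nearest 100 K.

4000 K

ln(t − 10) = (166 + 305.0) / 138.5 = 3.4007.
t − 10 = e^3.4007 = 29.986, so t = 39.986.
T = 100·t = 3999 K → 4000 K to the nearest 100 K.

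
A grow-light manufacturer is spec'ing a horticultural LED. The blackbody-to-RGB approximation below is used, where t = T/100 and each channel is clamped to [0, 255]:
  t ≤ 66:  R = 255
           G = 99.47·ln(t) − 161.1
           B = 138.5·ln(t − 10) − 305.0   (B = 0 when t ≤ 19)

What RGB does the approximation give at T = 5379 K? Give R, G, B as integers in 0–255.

R=255, G=235, B=218

t = 5379/100 = 53.79; the t ≤ 66 branch applies.
R = 255 by definition for t ≤ 66.
G = 99.47·ln 53.79 − 161.1 = 99.47·3.9851 − 161.1 = 235.297.
B = 138.5·ln(53.79 − 10) − 305.0 = 138.5·ln 43.79 − 305.0 = 138.5·3.7794 − 305.0 = 218.448.
Rounded: (255, 235, 218).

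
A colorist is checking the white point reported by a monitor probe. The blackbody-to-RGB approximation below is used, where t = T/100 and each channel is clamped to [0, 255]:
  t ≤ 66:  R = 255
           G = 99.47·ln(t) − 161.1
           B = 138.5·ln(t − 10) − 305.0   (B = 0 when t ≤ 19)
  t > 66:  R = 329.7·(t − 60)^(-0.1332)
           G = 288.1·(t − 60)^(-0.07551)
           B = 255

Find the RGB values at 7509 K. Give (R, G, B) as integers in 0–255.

t = 7509/100 = 75.09; the t > 66 branch applies.
R = 329.7·(75.09 − 60)^(-0.1332) = 329.7·15.09^(-0.1332) = 329.7·0.69662 = 229.677.
G = 288.1·(75.09 − 60)^(-0.07551) = 288.1·15.09^(-0.07551) = 288.1·0.81470 = 234.715.
B = 255 by definition for t > 66.
Rounded: (230, 235, 255).

(230, 235, 255)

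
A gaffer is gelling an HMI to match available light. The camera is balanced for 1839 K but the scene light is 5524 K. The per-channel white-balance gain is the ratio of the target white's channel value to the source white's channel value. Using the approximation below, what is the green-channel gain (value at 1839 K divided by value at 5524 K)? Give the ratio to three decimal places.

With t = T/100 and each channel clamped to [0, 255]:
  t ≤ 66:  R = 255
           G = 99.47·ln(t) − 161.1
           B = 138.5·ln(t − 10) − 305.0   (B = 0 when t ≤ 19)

0.540

At 5524 K (t = 55.24):
  G = 99.47·ln 55.24 − 161.1 = 99.47·4.0117 − 161.1 = 237.943.
At 1839 K (t = 18.39):
  G = 99.47·ln 18.39 − 161.1 = 99.47·2.9118 − 161.1 = 128.537.
Gain = 128.537 / 237.943 = 0.5402 → 0.540.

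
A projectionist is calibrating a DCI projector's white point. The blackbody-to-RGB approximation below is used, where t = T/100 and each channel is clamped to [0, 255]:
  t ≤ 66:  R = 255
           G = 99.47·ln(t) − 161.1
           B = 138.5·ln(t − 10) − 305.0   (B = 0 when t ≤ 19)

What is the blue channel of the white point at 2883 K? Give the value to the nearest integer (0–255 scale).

102

t = 2883/100 = 28.83; the t ≤ 66 branch applies.
B = 138.5·ln(28.83 − 10) − 305.0 = 138.5·ln 18.83 − 305.0 = 138.5·2.9355 − 305.0 = 101.560.
Rounded: 102.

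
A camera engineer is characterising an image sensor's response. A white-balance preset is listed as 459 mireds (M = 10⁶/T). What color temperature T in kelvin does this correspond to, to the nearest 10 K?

T = 10⁶ / 459 = 2178.65 K → 2180 K.

2180 K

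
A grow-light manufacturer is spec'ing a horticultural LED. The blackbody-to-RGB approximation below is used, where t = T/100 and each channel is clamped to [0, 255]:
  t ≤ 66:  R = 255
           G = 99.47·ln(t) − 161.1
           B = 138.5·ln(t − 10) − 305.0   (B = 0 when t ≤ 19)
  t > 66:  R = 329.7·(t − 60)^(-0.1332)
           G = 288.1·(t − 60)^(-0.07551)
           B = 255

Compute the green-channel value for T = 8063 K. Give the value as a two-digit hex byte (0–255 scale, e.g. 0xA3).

t = 8063/100 = 80.63; the t > 66 branch applies.
G = 288.1·(80.63 − 60)^(-0.07551) = 288.1·20.63^(-0.07551) = 288.1·0.79569 = 229.237.
Rounded: 229; in hex, 0xE5.

0xE5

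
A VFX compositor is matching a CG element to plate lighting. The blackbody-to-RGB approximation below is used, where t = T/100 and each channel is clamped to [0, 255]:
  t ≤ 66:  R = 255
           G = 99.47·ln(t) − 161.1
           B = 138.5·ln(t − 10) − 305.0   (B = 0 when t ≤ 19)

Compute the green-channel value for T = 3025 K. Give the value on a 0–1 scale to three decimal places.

t = 3025/100 = 30.25; the t ≤ 66 branch applies.
G = 99.47·ln 30.25 − 161.1 = 99.47·3.4095 − 161.1 = 178.043.
On a 0–1 scale: 178.043/255 = 0.6982 → 0.698.

0.698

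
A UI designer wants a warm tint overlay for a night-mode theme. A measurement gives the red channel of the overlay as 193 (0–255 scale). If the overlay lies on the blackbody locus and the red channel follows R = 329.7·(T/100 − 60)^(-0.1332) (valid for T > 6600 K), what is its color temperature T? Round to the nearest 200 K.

11600 K

(t − 60)^(-0.1332) = 193/329.7 = 0.58538.
t − 60 = 0.58538^(1/-0.1332) = 0.58538^(-7.508) = 55.713, so t = 115.713.
T = 100·t = 11571 K → 11600 K to the nearest 200 K.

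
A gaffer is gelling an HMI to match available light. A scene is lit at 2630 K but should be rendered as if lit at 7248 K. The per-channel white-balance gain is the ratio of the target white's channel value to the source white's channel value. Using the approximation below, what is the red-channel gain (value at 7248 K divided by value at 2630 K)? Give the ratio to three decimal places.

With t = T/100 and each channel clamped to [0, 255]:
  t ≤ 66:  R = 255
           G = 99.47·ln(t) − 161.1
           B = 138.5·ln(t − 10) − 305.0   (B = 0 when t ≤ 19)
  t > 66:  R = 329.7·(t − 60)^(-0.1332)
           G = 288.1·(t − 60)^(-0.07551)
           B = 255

0.924

At 2630 K (t = 26.3):
  R = 255 by definition for t ≤ 66.
At 7248 K (t = 72.48):
  R = 329.7·(72.48 − 60)^(-0.1332) = 329.7·12.48^(-0.1332) = 329.7·0.71447 = 235.561.
Gain = 235.561 / 255.000 = 0.9238 → 0.924.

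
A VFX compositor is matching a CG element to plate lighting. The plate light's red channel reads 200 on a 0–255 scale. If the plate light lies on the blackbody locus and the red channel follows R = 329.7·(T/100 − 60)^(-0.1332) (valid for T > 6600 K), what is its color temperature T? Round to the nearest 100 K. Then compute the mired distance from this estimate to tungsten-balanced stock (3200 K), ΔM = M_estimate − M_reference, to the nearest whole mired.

-215 mireds

(t − 60)^(-0.1332) = 200/329.7 = 0.60661.
t − 60 = 0.60661^(1/-0.1332) = 0.60661^(-7.508) = 42.638, so t = 102.638.
T = 100·t = 10264 K → 10300 K to the nearest 100 K.
M_estimate = 10⁶/10300 = 97.09; M_reference = 10⁶/3200 = 312.50.
ΔM = 97.09 − 312.50 = -215.41 → -215 mireds.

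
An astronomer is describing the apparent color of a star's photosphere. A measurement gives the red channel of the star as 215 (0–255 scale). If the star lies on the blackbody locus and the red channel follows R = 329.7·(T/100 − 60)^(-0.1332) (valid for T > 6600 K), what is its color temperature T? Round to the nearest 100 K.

8500 K

(t − 60)^(-0.1332) = 215/329.7 = 0.65211.
t − 60 = 0.65211^(1/-0.1332) = 0.65211^(-7.508) = 24.774, so t = 84.774.
T = 100·t = 8477 K → 8500 K to the nearest 100 K.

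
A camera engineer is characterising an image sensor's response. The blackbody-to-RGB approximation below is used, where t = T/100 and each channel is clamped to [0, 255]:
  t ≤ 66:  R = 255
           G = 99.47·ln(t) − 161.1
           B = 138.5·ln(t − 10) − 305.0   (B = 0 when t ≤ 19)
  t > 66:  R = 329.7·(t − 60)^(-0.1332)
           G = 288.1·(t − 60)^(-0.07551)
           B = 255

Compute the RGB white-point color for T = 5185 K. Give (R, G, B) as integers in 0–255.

t = 5185/100 = 51.85; the t ≤ 66 branch applies.
R = 255 by definition for t ≤ 66.
G = 99.47·ln 51.85 − 161.1 = 99.47·3.9484 − 161.1 = 231.643.
B = 138.5·ln(51.85 − 10) − 305.0 = 138.5·ln 41.85 − 305.0 = 138.5·3.7341 − 305.0 = 212.172.
Rounded: (255, 232, 212).

(255, 232, 212)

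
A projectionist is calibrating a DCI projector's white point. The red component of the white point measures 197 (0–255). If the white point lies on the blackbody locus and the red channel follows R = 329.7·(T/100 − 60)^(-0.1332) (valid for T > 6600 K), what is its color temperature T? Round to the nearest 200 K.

(t − 60)^(-0.1332) = 197/329.7 = 0.59751.
t − 60 = 0.59751^(1/-0.1332) = 0.59751^(-7.508) = 47.761, so t = 107.761.
T = 100·t = 10776 K → 10800 K to the nearest 200 K.

10800 K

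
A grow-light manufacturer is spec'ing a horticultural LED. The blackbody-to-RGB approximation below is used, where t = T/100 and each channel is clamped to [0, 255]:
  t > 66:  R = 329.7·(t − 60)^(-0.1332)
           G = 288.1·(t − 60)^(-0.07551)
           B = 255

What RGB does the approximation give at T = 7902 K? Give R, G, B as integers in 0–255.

t = 7902/100 = 79.02; the t > 66 branch applies.
R = 329.7·(79.02 − 60)^(-0.1332) = 329.7·19.02^(-0.1332) = 329.7·0.67547 = 222.704.
G = 288.1·(79.02 − 60)^(-0.07551) = 288.1·19.02^(-0.07551) = 288.1·0.80058 = 230.648.
B = 255 by definition for t > 66.
Rounded: (223, 231, 255).

R=223, G=231, B=255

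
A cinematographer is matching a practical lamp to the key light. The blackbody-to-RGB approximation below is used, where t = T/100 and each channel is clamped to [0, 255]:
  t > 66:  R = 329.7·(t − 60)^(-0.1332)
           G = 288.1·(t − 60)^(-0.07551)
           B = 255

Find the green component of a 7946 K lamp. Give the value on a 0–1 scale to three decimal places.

0.903

t = 7946/100 = 79.46; the t > 66 branch applies.
G = 288.1·(79.46 − 60)^(-0.07551) = 288.1·19.46^(-0.07551) = 288.1·0.79920 = 230.250.
On a 0–1 scale: 230.250/255 = 0.9029 → 0.903.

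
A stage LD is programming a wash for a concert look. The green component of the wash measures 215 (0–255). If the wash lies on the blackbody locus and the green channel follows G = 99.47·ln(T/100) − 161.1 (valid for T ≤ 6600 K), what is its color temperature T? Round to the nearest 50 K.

4400 K

ln t = (215 + 161.1) / 99.47 = 3.7810.
t = e^3.7810 = 43.862.
T = 100·t = 4386 K → 4400 K to the nearest 50 K.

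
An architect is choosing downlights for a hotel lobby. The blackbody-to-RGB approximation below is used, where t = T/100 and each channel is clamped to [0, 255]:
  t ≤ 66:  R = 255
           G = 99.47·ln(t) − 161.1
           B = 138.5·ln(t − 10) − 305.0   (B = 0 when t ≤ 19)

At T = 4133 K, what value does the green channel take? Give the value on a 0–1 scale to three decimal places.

t = 4133/100 = 41.33; the t ≤ 66 branch applies.
G = 99.47·ln 41.33 − 161.1 = 99.47·3.7216 − 161.1 = 209.086.
On a 0–1 scale: 209.086/255 = 0.8199 → 0.820.

0.820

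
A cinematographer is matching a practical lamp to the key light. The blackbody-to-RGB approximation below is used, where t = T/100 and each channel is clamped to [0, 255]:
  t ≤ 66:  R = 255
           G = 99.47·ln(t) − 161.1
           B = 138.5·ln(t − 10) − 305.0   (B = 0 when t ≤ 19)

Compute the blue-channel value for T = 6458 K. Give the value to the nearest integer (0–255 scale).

t = 6458/100 = 64.58; the t ≤ 66 branch applies.
B = 138.5·ln(64.58 − 10) − 305.0 = 138.5·ln 54.58 − 305.0 = 138.5·3.9997 − 305.0 = 248.954.
Rounded: 249.

249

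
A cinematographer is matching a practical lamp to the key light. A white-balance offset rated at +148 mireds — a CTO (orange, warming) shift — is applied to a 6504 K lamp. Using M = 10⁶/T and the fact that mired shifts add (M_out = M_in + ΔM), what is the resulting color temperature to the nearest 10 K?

3310 K

M_in = 10⁶/6504 = 153.75 mireds.
M_out = 153.75 + (+148) = 301.75 mireds.
T_out = 10⁶/301.75 = 3314.0 K → 3310 K.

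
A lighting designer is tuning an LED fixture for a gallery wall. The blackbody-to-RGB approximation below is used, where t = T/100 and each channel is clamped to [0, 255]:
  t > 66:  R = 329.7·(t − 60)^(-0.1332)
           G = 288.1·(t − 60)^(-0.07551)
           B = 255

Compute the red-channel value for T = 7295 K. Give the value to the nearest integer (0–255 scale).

234

t = 7295/100 = 72.95; the t > 66 branch applies.
R = 329.7·(72.95 − 60)^(-0.1332) = 329.7·12.95^(-0.1332) = 329.7·0.71096 = 234.404.
Rounded: 234.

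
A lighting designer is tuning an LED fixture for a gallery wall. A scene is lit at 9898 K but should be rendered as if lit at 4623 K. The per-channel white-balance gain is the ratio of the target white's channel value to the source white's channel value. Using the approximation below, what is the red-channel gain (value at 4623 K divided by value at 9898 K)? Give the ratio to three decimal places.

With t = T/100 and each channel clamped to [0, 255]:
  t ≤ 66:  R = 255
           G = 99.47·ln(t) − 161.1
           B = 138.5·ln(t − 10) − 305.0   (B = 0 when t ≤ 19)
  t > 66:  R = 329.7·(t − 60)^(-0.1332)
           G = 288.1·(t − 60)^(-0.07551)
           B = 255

At 9898 K (t = 98.98):
  R = 329.7·(98.98 − 60)^(-0.1332) = 329.7·38.98^(-0.1332) = 329.7·0.61390 = 202.404.
At 4623 K (t = 46.23):
  R = 255 by definition for t ≤ 66.
Gain = 255.000 / 202.404 = 1.2599 → 1.260.

1.260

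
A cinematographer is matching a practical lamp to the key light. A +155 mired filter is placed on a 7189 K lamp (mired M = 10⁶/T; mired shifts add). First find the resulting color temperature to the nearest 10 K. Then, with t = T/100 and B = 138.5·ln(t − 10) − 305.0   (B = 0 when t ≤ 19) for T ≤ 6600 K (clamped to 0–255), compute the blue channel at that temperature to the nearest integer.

135

M_in = 10⁶/7189 = 139.10; M_out = 139.10 + (+155) = 294.10.
T_out = 10⁶/294.10 = 3400.2 K → 3400 K; t = 34.
B = 138.5·ln(34 − 10) − 305.0 = 138.5·ln 24 − 305.0 = 138.5·3.1781 − 305.0 = 135.160.
Rounded: 135.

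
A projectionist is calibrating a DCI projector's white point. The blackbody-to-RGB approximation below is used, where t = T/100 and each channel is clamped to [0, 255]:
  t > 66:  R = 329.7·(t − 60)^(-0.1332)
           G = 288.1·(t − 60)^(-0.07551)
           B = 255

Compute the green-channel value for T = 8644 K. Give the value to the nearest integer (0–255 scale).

t = 8644/100 = 86.44; the t > 66 branch applies.
G = 288.1·(86.44 − 60)^(-0.07551) = 288.1·26.44^(-0.07551) = 288.1·0.78092 = 224.982.
Rounded: 225.

225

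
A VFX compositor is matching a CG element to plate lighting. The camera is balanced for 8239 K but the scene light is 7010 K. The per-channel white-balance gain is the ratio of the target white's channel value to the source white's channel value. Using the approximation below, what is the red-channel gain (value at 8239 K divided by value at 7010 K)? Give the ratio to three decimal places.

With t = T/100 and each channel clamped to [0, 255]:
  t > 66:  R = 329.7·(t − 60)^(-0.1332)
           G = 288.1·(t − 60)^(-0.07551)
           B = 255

0.899

At 7010 K (t = 70.1):
  R = 329.7·(70.1 − 60)^(-0.1332) = 329.7·10.1^(-0.1332) = 329.7·0.73489 = 242.294.
At 8239 K (t = 82.39):
  R = 329.7·(82.39 − 60)^(-0.1332) = 329.7·22.39^(-0.1332) = 329.7·0.66096 = 217.917.
Gain = 217.917 / 242.294 = 0.8994 → 0.899.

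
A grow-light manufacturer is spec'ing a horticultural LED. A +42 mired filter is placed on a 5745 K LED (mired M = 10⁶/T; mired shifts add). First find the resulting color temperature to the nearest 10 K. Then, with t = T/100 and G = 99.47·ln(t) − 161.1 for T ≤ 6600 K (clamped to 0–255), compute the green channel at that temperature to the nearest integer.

M_in = 10⁶/5745 = 174.06; M_out = 174.06 + (+42) = 216.06.
T_out = 10⁶/216.06 = 4628.2 K → 4630 K; t = 46.3.
G = 99.47·ln 46.3 − 161.1 = 99.47·3.8351 − 161.1 = 220.382.
Rounded: 220.

220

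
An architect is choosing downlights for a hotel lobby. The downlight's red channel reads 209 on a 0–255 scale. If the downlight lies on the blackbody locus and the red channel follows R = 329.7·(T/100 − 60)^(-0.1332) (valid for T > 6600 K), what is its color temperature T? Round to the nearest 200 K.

9000 K

(t − 60)^(-0.1332) = 209/329.7 = 0.63391.
t − 60 = 0.63391^(1/-0.1332) = 0.63391^(-7.508) = 30.639, so t = 90.639.
T = 100·t = 9064 K → 9000 K to the nearest 200 K.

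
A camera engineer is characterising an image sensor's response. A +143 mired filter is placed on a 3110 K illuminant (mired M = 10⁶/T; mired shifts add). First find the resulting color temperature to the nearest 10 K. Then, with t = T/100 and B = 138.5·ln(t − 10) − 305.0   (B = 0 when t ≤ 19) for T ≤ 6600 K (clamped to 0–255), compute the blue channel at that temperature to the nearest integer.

33

M_in = 10⁶/3110 = 321.54; M_out = 321.54 + (+143) = 464.54.
T_out = 10⁶/464.54 = 2152.7 K → 2150 K; t = 21.5.
B = 138.5·ln(21.5 − 10) − 305.0 = 138.5·ln 11.5 − 305.0 = 138.5·2.4423 − 305.0 = 33.265.
Rounded: 33.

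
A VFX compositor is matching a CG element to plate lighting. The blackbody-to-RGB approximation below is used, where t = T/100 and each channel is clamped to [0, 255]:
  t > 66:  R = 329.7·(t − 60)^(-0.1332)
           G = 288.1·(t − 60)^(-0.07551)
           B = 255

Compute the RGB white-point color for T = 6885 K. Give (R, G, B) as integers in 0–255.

(247, 244, 255)

t = 6885/100 = 68.85; the t > 66 branch applies.
R = 329.7·(68.85 − 60)^(-0.1332) = 329.7·8.85^(-0.1332) = 329.7·0.74794 = 246.596.
G = 288.1·(68.85 − 60)^(-0.07551) = 288.1·8.85^(-0.07551) = 288.1·0.84820 = 244.365.
B = 255 by definition for t > 66.
Rounded: (247, 244, 255).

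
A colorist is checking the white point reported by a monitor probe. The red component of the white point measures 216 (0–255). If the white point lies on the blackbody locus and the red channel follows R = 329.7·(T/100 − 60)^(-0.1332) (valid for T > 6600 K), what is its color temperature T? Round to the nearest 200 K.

(t − 60)^(-0.1332) = 216/329.7 = 0.65514.
t − 60 = 0.65514^(1/-0.1332) = 0.65514^(-7.508) = 23.926, so t = 83.926.
T = 100·t = 8393 K → 8400 K to the nearest 200 K.

8400 K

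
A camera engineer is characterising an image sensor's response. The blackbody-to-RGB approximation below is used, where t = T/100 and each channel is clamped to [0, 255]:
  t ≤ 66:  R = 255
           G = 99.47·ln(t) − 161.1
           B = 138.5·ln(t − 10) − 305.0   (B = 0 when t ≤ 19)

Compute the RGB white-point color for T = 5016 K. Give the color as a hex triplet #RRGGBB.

t = 5016/100 = 50.16; the t ≤ 66 branch applies.
R = 255 by definition for t ≤ 66.
G = 99.47·ln 50.16 − 161.1 = 99.47·3.9152 − 161.1 = 228.347.
B = 138.5·ln(50.16 − 10) − 305.0 = 138.5·ln 40.16 − 305.0 = 138.5·3.6929 − 305.0 = 206.463.
Rounded: (255, 228, 206).
In hex: #FFE4CE.

#FFE4CE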